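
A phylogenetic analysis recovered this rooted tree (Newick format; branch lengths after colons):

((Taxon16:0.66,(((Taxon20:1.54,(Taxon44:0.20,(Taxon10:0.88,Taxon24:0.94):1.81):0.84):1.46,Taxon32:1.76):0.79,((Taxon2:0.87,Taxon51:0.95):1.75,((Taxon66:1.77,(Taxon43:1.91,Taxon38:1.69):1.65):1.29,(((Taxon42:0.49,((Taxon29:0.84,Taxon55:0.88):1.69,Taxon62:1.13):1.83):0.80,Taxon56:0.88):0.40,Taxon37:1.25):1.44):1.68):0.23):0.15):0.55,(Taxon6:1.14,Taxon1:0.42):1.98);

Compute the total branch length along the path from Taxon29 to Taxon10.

The path runs Taxon29 → … → MRCA → … → Taxon10; the MRCA is the node subtending (((Taxon20,(Taxon44,(Taxon10,Taxon24))),Taxon32),((Taxon2,Taxon51),((Taxon66,(Taxon43,Taxon38)),(((Taxon42,((Taxon29,Taxon55),Taxon62)),Taxon56),Taxon37)))).
Branch lengths along that path: 0.84 + 1.69 + 1.83 + 0.80 + 0.40 + 1.44 + 1.68 + 0.23 + 0.79 + 1.46 + 0.84 + 1.81 + 0.88 = 14.69.

14.69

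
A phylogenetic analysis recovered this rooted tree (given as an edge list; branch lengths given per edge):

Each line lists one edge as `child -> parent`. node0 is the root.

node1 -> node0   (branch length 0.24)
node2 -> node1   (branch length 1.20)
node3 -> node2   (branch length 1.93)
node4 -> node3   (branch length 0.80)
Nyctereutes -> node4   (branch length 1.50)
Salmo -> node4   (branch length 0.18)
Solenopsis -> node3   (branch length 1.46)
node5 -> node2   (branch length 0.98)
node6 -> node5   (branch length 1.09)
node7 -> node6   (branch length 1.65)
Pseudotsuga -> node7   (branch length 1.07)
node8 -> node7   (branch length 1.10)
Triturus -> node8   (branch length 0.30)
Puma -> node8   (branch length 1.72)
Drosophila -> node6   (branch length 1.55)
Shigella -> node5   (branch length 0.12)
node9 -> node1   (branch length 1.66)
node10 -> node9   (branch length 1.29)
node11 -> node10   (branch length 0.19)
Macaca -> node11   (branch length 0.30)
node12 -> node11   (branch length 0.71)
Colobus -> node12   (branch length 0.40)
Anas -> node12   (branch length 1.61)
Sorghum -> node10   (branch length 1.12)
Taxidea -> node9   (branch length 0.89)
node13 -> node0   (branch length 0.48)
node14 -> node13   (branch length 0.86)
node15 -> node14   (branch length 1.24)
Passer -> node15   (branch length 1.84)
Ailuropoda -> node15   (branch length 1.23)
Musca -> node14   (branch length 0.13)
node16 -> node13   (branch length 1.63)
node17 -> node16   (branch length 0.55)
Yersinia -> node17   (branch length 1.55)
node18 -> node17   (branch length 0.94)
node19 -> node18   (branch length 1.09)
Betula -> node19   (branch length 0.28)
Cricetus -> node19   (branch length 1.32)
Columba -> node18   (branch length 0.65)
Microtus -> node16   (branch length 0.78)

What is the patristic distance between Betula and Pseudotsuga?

The path runs Betula → … → MRCA → … → Pseudotsuga; the MRCA is the root of the tree.
Branch lengths along that path: 0.28 + 1.09 + 0.94 + 0.55 + 1.63 + 0.48 + 0.24 + 1.20 + 0.98 + 1.09 + 1.65 + 1.07 = 11.20.

11.20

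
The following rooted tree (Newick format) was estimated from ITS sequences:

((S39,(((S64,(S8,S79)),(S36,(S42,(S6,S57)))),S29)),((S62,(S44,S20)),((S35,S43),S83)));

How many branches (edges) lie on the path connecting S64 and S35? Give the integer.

9

The MRCA of S64 and S35 is the root of the tree.
From S64 up to that node: 5 branches. From S35 up to the same node: 4 branches. Total: 5 + 4 = 9.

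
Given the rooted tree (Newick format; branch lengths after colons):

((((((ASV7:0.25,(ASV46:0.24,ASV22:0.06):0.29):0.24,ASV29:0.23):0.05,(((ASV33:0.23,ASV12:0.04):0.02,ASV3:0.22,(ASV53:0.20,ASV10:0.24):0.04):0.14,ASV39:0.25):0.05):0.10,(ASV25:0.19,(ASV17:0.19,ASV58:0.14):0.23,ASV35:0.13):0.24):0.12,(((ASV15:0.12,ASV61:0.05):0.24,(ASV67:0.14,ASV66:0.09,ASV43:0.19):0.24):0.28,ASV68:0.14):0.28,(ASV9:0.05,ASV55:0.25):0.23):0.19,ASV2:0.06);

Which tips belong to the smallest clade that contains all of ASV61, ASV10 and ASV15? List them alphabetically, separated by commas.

Tracing ASV61: it sits inside (ASV15,ASV61).
Tracing ASV10: it sits inside (ASV53,ASV10).
Tracing ASV15: it sits inside (ASV15,ASV61).
The smallest clade enclosing all 3 is (((((ASV7,(ASV46,ASV22)),ASV29),(((ASV33,ASV12),ASV3,(ASV53,ASV10)),ASV39)),(ASV25,(ASV17,ASV58),ASV35)),(((ASV15,ASV61),(ASV67,ASV66,ASV43)),ASV68),(ASV9,ASV55)); the answer is its 22 terminal taxa in alphabetical order.

ASV10, ASV12, ASV15, ASV17, ASV22, ASV25, ASV29, ASV3, ASV33, ASV35, ASV39, ASV43, ASV46, ASV53, ASV55, ASV58, ASV61, ASV66, ASV67, ASV68, ASV7, ASV9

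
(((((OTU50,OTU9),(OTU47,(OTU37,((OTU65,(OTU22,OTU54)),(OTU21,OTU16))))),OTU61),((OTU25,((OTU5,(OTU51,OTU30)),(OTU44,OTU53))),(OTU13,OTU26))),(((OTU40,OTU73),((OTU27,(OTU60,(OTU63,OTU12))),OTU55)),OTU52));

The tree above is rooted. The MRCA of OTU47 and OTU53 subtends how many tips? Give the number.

18

The MRCA of OTU47 and OTU53 is the node subtending ((((OTU50,OTU9),(OTU47,(OTU37,((OTU65,(OTU22,OTU54)),(OTU21,OTU16))))),OTU61),((OTU25,((OTU5,(OTU51,OTU30)),(OTU44,OTU53))),(OTU13,OTU26))).
That clade contains 18 terminal taxa: OTU13, OTU16, OTU21, OTU22, OTU25, OTU26, OTU30, OTU37, OTU44, OTU47, OTU5, OTU50, OTU51, OTU53, OTU54, OTU61, OTU65, OTU9.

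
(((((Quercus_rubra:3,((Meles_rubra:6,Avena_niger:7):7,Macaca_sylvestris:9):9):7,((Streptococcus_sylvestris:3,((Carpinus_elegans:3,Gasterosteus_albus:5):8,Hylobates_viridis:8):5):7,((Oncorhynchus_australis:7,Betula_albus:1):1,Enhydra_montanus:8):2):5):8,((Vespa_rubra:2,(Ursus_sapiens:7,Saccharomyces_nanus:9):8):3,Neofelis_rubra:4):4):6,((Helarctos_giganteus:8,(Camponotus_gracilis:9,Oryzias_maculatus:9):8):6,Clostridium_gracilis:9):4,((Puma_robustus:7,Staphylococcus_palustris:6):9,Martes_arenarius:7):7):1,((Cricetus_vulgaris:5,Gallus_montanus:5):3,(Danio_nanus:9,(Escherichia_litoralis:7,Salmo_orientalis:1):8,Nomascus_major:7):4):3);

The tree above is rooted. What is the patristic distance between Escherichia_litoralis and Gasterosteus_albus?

The path runs Escherichia_litoralis → … → MRCA → … → Gasterosteus_albus; the MRCA is the root of the tree.
Branch lengths along that path: 7 + 8 + 4 + 3 + 1 + 6 + 8 + 5 + 7 + 5 + 8 + 5 = 67.

67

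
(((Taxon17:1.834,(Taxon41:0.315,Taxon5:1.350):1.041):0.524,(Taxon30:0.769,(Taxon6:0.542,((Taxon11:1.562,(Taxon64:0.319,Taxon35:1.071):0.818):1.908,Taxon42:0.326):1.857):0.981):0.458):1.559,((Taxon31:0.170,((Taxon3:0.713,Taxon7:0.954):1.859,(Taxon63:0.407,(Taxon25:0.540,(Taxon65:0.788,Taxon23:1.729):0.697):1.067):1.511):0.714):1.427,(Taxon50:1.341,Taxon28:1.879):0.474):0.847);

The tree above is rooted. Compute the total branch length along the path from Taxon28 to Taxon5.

7.674

The path runs Taxon28 → … → MRCA → … → Taxon5; the MRCA is the root of the tree.
Branch lengths along that path: 1.879 + 0.474 + 0.847 + 1.559 + 0.524 + 1.041 + 1.350 = 7.674.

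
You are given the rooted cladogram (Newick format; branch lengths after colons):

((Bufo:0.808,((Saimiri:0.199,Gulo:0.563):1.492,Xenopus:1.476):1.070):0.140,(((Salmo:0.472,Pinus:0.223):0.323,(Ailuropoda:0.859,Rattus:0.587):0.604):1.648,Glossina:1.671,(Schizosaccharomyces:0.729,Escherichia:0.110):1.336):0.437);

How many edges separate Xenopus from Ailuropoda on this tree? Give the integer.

7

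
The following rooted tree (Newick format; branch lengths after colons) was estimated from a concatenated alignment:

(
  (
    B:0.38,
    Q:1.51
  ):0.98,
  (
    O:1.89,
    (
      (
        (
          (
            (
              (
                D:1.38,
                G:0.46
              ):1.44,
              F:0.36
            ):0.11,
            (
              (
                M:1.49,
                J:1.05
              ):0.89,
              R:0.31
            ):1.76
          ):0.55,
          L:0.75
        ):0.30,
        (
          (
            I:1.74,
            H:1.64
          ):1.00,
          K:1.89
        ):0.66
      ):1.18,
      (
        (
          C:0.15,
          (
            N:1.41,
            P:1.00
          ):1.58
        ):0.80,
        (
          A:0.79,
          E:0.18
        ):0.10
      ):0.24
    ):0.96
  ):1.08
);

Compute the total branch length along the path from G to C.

5.23

The path runs G → … → MRCA → … → C; the MRCA is the node subtending ((((((D,G),F),((M,J),R)),L),((I,H),K)),((C,(N,P)),(A,E))).
Branch lengths along that path: 0.46 + 1.44 + 0.11 + 0.55 + 0.30 + 1.18 + 0.24 + 0.80 + 0.15 = 5.23.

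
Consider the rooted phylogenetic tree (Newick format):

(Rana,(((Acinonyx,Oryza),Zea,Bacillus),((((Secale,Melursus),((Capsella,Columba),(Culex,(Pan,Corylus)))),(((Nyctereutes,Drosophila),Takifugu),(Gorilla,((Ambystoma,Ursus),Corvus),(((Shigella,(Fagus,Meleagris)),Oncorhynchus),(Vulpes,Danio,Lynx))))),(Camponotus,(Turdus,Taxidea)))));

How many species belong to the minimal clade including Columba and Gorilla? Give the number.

The MRCA of Columba and Gorilla is the node subtending (((Secale,Melursus),((Capsella,Columba),(Culex,(Pan,Corylus)))),(((Nyctereutes,Drosophila),Takifugu),(Gorilla,((Ambystoma,Ursus),Corvus),(((Shigella,(Fagus,Meleagris)),Oncorhynchus),(Vulpes,Danio,Lynx))))).
That clade contains 21 terminal taxa: Ambystoma, Capsella, Columba, Corvus, Corylus, Culex, Danio, Drosophila, Fagus, Gorilla, Lynx, Meleagris, Melursus, Nyctereutes, Oncorhynchus, Pan, Secale, Shigella, Takifugu, Ursus, Vulpes.

21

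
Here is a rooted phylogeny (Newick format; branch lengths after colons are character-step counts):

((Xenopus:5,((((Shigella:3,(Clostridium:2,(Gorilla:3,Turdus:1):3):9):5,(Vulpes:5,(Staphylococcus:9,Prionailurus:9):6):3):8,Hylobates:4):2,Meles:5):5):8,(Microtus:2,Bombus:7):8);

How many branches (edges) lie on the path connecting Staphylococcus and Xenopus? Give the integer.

The MRCA of Staphylococcus and Xenopus is the node subtending (Xenopus,((((Shigella,(Clostridium,(Gorilla,Turdus))),(Vulpes,(Staphylococcus,Prionailurus))),Hylobates),Meles)).
From Staphylococcus up to that node: 6 branches. From Xenopus up to the same node: 1 branch. Total: 6 + 1 = 7.

7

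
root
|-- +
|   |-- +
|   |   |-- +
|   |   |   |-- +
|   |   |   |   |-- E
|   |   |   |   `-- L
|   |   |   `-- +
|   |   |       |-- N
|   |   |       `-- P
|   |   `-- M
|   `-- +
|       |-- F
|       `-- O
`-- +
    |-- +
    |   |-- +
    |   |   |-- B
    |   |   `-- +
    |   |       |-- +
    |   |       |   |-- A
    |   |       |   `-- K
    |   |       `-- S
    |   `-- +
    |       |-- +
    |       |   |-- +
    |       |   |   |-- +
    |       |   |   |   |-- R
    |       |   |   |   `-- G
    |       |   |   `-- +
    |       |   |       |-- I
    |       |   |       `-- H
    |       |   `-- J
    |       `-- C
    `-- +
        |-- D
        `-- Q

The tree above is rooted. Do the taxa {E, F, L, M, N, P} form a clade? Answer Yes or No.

The MRCA of the listed taxa subtends ((((E,L),(N,P)),M),(F,O)).
That clade also contains O, which is not in the proposed group, so the group is not monophyletic.

No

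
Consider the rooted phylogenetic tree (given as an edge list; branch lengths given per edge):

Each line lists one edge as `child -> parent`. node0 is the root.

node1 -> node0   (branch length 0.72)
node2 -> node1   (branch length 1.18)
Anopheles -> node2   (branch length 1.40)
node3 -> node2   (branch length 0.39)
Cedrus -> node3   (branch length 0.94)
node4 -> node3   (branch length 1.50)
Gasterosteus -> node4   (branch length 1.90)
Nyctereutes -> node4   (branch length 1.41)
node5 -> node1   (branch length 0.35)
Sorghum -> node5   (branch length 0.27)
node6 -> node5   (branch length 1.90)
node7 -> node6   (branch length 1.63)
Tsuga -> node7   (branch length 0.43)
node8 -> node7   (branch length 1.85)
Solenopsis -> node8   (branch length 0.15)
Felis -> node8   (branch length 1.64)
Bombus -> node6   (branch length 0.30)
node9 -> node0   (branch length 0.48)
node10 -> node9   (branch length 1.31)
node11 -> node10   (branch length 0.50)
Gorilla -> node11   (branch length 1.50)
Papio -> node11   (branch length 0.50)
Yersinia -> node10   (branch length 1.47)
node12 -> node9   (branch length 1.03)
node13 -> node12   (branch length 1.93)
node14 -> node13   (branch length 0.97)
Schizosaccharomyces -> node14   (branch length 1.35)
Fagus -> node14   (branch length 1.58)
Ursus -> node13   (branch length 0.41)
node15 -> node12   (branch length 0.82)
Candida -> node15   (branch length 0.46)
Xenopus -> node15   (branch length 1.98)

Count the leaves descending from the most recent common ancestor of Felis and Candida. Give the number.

The MRCA of Felis and Candida is the root, so the clade is the entire tree.
That clade contains 17 terminal taxa: Anopheles, Bombus, Candida, Cedrus, Fagus, Felis, Gasterosteus, Gorilla, Nyctereutes, Papio, Schizosaccharomyces, Solenopsis, Sorghum, Tsuga, Ursus, Xenopus, Yersinia.

17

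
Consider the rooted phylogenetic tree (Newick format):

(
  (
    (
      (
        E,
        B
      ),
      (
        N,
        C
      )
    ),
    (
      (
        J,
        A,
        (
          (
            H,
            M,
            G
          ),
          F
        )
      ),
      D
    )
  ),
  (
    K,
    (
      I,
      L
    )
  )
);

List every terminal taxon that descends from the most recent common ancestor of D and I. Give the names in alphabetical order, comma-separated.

Tracing D: it sits inside ((J,A,((H,M,G),F)),D).
Tracing I: it sits inside (I,L).
The smallest clade enclosing both is the whole tree (their MRCA is the root), so the answer is all 14 tips in alphabetical order.

A, B, C, D, E, F, G, H, I, J, K, L, M, N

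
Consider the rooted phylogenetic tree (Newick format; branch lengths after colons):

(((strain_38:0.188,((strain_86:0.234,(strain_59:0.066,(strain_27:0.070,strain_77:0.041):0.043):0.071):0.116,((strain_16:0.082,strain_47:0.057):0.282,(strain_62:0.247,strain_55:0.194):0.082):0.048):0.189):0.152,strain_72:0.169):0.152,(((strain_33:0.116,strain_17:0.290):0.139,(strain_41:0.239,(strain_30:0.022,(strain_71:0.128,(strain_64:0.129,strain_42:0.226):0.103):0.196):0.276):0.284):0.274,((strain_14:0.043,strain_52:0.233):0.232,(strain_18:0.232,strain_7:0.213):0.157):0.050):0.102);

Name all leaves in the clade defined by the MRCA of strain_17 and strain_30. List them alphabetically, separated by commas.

strain_17, strain_30, strain_33, strain_41, strain_42, strain_64, strain_71

Tracing strain_17: it sits inside (strain_33,strain_17).
Tracing strain_30: it sits inside (strain_30,(strain_71,(strain_64,strain_42))).
The smallest clade enclosing both is ((strain_33,strain_17),(strain_41,(strain_30,(strain_71,(strain_64,strain_42))))); the answer is its 7 terminal taxa in alphabetical order.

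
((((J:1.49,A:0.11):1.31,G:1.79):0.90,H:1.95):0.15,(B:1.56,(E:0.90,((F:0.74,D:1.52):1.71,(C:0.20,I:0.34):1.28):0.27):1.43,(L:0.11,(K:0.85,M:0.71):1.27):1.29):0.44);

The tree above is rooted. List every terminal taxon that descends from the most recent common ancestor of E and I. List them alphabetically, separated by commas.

C, D, E, F, I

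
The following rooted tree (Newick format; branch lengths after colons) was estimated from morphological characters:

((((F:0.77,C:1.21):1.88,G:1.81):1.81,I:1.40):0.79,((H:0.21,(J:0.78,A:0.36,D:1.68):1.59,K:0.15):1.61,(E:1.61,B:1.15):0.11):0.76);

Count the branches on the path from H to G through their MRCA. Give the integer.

6

The MRCA of H and G is the root of the tree.
From H up to that node: 3 branches. From G up to the same node: 3 branches. Total: 3 + 3 = 6.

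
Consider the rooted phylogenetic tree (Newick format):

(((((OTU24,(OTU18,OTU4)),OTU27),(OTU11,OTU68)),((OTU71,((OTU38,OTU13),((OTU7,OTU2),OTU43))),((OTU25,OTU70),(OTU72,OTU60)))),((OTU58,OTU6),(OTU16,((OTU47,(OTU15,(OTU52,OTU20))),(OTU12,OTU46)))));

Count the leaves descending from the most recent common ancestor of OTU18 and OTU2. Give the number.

16

The MRCA of OTU18 and OTU2 is the node subtending ((((OTU24,(OTU18,OTU4)),OTU27),(OTU11,OTU68)),((OTU71,((OTU38,OTU13),((OTU7,OTU2),OTU43))),((OTU25,OTU70),(OTU72,OTU60)))).
That clade contains 16 terminal taxa: OTU11, OTU13, OTU18, OTU2, OTU24, OTU25, OTU27, OTU38, OTU4, OTU43, OTU60, OTU68, OTU7, OTU70, OTU71, OTU72.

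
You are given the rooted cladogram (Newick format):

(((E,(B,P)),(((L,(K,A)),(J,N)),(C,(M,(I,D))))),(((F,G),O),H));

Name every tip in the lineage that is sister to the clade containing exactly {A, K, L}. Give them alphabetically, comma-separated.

J, N

The clade containing exactly {A, K, L} attaches to the tree at the node subtending ((L,(K,A)),(J,N)).
The other lineage descending from that same node — the sister group — is (J,N); its 2 tips in alphabetical order are the answer.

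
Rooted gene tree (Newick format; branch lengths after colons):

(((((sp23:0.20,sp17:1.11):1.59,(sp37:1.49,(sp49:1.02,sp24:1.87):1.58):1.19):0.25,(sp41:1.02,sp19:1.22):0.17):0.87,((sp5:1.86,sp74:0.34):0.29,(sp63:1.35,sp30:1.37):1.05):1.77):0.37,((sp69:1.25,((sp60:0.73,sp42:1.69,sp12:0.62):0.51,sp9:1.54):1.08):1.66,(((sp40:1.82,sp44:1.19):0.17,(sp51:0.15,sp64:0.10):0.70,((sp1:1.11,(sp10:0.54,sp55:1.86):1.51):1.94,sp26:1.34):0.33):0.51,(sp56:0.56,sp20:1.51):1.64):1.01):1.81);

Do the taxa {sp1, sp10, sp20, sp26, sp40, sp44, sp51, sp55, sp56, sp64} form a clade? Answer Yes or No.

The most recent common ancestor of these taxa subtends (((sp40,sp44),(sp51,sp64),((sp1,(sp10,sp55)),sp26)),(sp56,sp20)).
That clade has exactly 10 tips — every listed taxon and nothing else — so the group is monophyletic.

Yes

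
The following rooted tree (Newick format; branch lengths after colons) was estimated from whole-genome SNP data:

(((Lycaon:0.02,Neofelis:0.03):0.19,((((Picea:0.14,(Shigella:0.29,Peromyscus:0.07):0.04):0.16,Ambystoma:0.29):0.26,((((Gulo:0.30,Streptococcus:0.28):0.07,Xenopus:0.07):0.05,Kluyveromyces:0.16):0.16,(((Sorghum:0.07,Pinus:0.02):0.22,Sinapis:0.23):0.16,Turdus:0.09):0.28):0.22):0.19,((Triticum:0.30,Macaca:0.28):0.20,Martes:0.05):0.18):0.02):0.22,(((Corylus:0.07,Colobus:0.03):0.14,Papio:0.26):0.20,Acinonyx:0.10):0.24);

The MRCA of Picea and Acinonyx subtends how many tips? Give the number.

The MRCA of Picea and Acinonyx is the root, so the clade is the entire tree.
That clade contains 21 terminal taxa: Acinonyx, Ambystoma, Colobus, Corylus, Gulo, Kluyveromyces, Lycaon, Macaca, Martes, Neofelis, Papio, Peromyscus, Picea, Pinus, Shigella, Sinapis, Sorghum, Streptococcus, Triticum, Turdus, Xenopus.

21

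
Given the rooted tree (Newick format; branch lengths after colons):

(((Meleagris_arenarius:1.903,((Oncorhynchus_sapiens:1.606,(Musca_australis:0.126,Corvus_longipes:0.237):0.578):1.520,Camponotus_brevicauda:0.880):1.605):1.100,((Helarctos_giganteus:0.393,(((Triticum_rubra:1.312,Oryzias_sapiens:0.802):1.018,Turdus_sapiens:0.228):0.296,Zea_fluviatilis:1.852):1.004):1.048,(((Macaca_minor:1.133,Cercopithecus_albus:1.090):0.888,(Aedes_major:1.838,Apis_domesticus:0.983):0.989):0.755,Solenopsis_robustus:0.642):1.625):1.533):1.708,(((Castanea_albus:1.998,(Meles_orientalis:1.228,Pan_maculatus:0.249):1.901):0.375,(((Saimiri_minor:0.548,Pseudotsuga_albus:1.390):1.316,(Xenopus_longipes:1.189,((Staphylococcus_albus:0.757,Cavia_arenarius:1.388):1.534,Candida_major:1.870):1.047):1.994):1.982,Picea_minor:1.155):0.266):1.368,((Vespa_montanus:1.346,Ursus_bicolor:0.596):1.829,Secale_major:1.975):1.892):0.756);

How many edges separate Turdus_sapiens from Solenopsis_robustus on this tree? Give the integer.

6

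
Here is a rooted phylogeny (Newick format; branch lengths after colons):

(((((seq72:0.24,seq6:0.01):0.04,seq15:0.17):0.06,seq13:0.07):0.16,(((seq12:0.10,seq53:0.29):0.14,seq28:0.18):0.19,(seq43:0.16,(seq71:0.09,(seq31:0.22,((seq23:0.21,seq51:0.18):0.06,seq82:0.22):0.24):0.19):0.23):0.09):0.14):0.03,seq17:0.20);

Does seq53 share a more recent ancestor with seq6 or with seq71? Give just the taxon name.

seq71

The MRCA of seq53 and seq71 subtends (((seq12,seq53),seq28),(seq43,(seq71,(seq31,((seq23,seq51),seq82))))) (9 taxa).
The MRCA of seq53 and seq6 subtends ((((seq72,seq6),seq15),seq13),(((seq12,seq53),seq28),(seq43,(seq71,(seq31,((seq23,seq51),seq82)))))) (13 taxa).
The first is nested inside the second, so seq53 shares a more recent common ancestor with seq71.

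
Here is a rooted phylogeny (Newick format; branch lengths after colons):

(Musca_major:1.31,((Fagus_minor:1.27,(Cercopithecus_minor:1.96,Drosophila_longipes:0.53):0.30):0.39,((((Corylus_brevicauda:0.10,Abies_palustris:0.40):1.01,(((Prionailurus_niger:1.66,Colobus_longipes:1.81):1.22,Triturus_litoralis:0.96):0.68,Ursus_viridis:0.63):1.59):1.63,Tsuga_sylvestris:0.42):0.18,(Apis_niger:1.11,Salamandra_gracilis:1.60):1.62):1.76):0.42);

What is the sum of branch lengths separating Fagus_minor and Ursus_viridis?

The path runs Fagus_minor → … → MRCA → … → Ursus_viridis; the MRCA is the node subtending ((Fagus_minor,(Cercopithecus_minor,Drosophila_longipes)),((((Corylus_brevicauda,Abies_palustris),(((Prionailurus_niger,Colobus_longipes),Triturus_litoralis),Ursus_viridis)),Tsuga_sylvestris),(Apis_niger,Salamandra_gracilis))).
Branch lengths along that path: 1.27 + 0.39 + 1.76 + 0.18 + 1.63 + 1.59 + 0.63 = 7.45.

7.45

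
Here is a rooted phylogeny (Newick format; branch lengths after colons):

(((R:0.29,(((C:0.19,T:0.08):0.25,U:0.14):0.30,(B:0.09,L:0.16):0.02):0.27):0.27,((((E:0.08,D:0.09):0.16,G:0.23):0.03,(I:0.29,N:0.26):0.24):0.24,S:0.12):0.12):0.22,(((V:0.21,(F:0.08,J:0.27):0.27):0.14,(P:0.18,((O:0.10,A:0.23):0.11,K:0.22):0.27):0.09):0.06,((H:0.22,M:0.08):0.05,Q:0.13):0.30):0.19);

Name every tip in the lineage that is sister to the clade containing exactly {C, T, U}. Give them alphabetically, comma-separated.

B, L

The clade containing exactly {C, T, U} attaches to the tree at the node subtending (((C,T),U),(B,L)).
The other lineage descending from that same node — the sister group — is (B,L); its 2 tips in alphabetical order are the answer.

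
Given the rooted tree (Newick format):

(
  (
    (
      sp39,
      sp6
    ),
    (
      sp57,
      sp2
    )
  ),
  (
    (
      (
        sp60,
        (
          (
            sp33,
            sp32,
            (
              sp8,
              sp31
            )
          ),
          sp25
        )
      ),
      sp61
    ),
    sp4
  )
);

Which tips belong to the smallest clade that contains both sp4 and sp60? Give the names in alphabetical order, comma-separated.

sp25, sp31, sp32, sp33, sp4, sp60, sp61, sp8

Tracing sp4: it sits inside (((sp60,((sp33,sp32,(sp8,sp31)),sp25)),sp61),sp4).
Tracing sp60: it sits inside (sp60,((sp33,sp32,(sp8,sp31)),sp25)).
The smallest clade enclosing both is (((sp60,((sp33,sp32,(sp8,sp31)),sp25)),sp61),sp4); the answer is its 8 terminal taxa in alphabetical order.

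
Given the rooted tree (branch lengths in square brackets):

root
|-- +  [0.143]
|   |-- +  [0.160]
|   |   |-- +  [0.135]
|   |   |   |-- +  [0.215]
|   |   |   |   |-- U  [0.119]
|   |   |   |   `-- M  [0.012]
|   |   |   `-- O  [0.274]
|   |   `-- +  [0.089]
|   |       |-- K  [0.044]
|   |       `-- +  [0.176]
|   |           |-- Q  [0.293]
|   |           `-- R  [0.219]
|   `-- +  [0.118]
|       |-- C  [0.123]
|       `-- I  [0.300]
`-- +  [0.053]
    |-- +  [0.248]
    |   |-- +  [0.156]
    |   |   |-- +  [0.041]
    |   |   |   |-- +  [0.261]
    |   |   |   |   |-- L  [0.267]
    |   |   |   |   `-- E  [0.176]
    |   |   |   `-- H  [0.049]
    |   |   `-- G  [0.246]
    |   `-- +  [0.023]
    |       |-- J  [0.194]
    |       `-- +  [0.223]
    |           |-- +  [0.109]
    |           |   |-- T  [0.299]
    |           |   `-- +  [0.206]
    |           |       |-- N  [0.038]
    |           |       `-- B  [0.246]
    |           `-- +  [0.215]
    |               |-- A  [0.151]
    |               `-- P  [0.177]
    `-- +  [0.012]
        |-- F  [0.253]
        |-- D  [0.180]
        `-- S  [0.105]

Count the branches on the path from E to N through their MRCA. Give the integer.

The MRCA of E and N is the node subtending ((((L,E),H),G),(J,((T,(N,B)),(A,P)))).
From E up to that node: 4 branches. From N up to the same node: 5 branches. Total: 4 + 5 = 9.

9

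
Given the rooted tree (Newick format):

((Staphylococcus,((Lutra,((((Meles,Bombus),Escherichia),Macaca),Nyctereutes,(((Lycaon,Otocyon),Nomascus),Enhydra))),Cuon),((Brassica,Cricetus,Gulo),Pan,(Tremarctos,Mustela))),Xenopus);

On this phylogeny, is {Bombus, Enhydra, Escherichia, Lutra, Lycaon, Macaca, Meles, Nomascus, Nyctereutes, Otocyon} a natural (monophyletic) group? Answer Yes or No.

Yes

The most recent common ancestor of these taxa subtends (Lutra,((((Meles,Bombus),Escherichia),Macaca),Nyctereutes,(((Lycaon,Otocyon),Nomascus),Enhydra))).
That clade has exactly 10 tips — every listed taxon and nothing else — so the group is monophyletic.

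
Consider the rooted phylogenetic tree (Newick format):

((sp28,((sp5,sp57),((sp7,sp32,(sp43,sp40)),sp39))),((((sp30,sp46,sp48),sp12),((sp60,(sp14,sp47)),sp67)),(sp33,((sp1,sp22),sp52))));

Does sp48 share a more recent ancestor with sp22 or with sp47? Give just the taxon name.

sp47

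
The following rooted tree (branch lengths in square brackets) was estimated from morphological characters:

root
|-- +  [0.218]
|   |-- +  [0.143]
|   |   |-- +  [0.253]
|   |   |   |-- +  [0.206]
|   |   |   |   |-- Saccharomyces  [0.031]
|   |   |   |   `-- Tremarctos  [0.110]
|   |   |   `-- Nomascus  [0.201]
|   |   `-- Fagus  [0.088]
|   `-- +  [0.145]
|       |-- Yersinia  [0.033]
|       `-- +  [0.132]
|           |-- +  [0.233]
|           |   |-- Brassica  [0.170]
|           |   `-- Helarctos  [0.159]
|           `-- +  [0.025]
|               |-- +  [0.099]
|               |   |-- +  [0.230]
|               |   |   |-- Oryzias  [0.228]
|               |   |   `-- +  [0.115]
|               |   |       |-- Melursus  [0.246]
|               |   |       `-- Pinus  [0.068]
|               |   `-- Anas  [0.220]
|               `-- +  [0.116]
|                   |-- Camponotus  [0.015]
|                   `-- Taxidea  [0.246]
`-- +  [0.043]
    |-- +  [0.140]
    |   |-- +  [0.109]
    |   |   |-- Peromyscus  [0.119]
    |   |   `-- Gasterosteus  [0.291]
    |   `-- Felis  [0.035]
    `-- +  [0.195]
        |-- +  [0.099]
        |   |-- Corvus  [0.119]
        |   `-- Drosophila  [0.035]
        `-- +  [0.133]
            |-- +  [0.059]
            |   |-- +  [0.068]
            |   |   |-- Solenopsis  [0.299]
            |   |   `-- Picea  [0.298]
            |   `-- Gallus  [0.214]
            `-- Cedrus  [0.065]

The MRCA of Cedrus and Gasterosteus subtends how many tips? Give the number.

The MRCA of Cedrus and Gasterosteus is the node subtending (((Peromyscus,Gasterosteus),Felis),((Corvus,Drosophila),(((Solenopsis,Picea),Gallus),Cedrus))).
That clade contains 9 terminal taxa: Cedrus, Corvus, Drosophila, Felis, Gallus, Gasterosteus, Peromyscus, Picea, Solenopsis.

9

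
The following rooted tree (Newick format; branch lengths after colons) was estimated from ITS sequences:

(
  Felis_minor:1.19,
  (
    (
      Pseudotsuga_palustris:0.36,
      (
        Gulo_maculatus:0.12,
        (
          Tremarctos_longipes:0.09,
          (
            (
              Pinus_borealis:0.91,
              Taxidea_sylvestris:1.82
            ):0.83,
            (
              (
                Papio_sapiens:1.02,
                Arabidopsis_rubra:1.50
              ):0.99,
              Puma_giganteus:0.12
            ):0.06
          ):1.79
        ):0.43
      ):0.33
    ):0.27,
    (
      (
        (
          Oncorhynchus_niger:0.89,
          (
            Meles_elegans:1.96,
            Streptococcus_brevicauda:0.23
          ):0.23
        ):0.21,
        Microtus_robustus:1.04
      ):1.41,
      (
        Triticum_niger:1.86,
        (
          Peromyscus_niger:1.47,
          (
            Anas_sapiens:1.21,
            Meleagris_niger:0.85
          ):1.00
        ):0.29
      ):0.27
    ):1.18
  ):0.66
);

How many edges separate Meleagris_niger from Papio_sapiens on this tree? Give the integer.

12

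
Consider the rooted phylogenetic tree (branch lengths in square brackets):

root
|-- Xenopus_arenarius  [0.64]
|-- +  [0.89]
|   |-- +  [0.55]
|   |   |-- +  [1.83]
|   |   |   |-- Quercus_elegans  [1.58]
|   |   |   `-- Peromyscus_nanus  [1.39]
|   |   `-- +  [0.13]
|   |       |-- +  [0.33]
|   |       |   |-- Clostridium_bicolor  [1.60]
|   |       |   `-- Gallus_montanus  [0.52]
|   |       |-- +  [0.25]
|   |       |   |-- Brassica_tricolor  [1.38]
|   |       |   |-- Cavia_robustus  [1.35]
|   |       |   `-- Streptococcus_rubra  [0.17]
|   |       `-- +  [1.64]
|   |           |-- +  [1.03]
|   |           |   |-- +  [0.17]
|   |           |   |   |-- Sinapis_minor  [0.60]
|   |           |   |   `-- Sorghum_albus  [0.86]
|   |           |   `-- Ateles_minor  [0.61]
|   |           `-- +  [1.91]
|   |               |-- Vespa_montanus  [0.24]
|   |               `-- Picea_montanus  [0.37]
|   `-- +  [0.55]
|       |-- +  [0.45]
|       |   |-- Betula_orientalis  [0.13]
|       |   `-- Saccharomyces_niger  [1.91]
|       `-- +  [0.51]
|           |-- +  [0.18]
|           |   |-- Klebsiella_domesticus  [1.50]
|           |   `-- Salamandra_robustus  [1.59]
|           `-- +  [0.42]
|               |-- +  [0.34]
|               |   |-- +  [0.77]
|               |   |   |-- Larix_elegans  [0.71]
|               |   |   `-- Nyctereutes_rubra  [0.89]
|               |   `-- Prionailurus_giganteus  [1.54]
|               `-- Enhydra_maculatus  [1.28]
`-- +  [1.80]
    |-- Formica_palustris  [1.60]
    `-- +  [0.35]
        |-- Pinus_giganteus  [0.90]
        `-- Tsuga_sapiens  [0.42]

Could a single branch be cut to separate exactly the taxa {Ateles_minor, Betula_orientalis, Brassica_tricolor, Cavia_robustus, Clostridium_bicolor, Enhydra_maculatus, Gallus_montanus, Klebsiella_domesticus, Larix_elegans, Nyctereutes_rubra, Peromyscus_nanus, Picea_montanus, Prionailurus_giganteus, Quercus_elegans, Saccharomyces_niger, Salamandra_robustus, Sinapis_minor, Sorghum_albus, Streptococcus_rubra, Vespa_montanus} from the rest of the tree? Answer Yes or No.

Yes

The most recent common ancestor of these taxa subtends (((Quercus_elegans,Peromyscus_nanus),((Clostridium_bicolor,Gallus_montanus),(Brassica_tricolor,Cavia_robustus,Streptococcus_rubra),(((Sinapis_minor,Sorghum_albus),Ateles_minor),(Vespa_montanus,Picea_montanus)))),((Betula_orientalis,Saccharomyces_niger),((Klebsiella_domesticus,Salamandra_robustus),(((Larix_elegans,Nyctereutes_rubra),Prionailurus_giganteus),Enhydra_maculatus)))).
That clade has exactly 20 tips — every listed taxon and nothing else — so the group is monophyletic.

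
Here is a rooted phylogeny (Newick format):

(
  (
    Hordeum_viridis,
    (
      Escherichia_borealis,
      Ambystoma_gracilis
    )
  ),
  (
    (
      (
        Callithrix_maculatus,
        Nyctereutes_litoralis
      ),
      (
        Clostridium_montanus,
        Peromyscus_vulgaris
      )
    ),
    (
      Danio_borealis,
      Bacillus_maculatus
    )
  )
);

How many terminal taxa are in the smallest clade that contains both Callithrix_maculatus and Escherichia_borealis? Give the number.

9

The MRCA of Callithrix_maculatus and Escherichia_borealis is the root, so the clade is the entire tree.
That clade contains 9 terminal taxa: Ambystoma_gracilis, Bacillus_maculatus, Callithrix_maculatus, Clostridium_montanus, Danio_borealis, Escherichia_borealis, Hordeum_viridis, Nyctereutes_litoralis, Peromyscus_vulgaris.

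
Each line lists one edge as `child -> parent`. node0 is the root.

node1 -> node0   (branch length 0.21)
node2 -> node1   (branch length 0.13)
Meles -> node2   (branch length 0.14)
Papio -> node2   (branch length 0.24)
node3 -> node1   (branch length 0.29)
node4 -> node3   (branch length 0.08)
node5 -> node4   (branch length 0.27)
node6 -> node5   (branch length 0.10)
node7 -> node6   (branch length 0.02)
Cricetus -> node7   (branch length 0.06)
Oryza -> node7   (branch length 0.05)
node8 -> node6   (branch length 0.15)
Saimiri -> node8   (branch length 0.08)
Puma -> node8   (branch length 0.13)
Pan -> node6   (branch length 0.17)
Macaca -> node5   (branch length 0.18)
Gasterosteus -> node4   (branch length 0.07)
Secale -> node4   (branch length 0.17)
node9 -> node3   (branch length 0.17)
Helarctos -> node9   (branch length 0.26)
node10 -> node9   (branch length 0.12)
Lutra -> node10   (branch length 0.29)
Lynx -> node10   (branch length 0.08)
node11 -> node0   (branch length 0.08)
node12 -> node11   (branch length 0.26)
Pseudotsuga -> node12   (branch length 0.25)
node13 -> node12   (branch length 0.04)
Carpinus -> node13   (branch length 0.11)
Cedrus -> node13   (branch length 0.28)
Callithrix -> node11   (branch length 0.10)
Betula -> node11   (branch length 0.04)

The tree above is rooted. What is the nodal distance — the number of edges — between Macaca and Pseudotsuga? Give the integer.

The MRCA of Macaca and Pseudotsuga is the root of the tree.
From Macaca up to that node: 5 branches. From Pseudotsuga up to the same node: 3 branches. Total: 5 + 3 = 8.

8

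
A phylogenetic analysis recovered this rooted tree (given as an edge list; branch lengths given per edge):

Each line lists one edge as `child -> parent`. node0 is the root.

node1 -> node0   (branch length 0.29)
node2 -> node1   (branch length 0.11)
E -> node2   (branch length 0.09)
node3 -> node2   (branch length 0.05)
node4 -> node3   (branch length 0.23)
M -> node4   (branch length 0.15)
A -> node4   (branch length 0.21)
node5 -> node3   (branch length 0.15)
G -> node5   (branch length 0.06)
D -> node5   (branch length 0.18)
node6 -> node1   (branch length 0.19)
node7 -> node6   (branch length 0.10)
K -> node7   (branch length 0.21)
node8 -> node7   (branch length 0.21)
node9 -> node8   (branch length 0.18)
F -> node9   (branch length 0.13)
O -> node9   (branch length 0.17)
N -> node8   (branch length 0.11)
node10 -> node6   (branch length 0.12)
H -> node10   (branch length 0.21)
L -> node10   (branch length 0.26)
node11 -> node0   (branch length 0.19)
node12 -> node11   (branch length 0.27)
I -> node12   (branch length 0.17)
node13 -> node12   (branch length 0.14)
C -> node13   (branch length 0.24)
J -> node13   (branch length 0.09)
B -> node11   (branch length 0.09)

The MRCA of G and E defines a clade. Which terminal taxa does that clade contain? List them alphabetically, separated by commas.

A, D, E, G, M

Tracing G: it sits inside (G,D).
Tracing E: it sits inside (E,((M,A),(G,D))).
The smallest clade enclosing both is (E,((M,A),(G,D))); the answer is its 5 terminal taxa in alphabetical order.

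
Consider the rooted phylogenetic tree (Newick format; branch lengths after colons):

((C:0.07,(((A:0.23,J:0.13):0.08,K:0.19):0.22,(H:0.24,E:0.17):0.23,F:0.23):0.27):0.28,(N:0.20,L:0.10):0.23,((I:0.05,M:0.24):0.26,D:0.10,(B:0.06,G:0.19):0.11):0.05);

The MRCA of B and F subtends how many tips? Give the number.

The MRCA of B and F is the root, so the clade is the entire tree.
That clade contains 14 terminal taxa: A, B, C, D, E, F, G, H, I, J, K, L, M, N.

14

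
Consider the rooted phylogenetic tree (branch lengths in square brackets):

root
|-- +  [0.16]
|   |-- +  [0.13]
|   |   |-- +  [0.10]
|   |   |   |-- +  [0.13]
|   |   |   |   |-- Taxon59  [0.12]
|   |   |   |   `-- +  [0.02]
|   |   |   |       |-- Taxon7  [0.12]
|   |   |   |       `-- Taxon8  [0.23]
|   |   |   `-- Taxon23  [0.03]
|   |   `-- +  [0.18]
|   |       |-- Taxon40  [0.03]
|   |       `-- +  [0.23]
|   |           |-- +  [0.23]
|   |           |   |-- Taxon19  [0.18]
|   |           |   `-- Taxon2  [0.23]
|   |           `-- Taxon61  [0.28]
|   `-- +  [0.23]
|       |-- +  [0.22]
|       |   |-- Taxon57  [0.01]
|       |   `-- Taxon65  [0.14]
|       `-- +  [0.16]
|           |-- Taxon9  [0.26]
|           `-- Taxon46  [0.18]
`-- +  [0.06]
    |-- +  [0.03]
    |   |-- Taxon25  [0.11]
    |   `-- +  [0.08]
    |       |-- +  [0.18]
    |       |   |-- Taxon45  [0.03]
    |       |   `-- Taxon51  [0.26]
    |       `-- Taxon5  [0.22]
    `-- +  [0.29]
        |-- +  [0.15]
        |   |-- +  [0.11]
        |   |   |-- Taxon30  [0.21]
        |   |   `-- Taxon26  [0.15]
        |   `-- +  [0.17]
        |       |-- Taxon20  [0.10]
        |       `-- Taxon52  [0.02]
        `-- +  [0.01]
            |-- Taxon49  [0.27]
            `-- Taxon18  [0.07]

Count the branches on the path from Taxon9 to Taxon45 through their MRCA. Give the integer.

9

The MRCA of Taxon9 and Taxon45 is the root of the tree.
From Taxon9 up to that node: 4 branches. From Taxon45 up to the same node: 5 branches. Total: 4 + 5 = 9.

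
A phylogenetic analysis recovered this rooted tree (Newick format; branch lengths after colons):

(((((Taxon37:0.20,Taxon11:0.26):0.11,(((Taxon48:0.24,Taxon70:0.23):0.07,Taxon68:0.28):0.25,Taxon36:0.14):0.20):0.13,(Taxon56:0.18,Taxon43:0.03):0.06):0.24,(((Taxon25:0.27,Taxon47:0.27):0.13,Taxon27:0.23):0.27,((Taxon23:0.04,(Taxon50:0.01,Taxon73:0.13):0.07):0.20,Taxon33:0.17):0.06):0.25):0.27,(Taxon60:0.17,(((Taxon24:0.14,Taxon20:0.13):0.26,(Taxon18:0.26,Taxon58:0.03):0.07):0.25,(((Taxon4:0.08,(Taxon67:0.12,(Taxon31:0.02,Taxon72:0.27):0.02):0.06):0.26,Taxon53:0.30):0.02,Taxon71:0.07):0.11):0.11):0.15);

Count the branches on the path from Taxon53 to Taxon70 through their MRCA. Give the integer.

The MRCA of Taxon53 and Taxon70 is the root of the tree.
From Taxon53 up to that node: 5 branches. From Taxon70 up to the same node: 7 branches. Total: 5 + 7 = 12.

12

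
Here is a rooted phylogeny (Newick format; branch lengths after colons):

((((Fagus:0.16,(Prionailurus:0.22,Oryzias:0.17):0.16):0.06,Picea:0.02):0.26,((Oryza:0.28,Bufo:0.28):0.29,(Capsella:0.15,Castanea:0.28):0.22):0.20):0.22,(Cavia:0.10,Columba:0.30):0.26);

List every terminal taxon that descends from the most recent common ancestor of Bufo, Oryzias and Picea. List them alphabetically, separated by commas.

Bufo, Capsella, Castanea, Fagus, Oryza, Oryzias, Picea, Prionailurus

Tracing Bufo: it sits inside (Oryza,Bufo).
Tracing Oryzias: it sits inside (Prionailurus,Oryzias).
Tracing Picea: it sits inside ((Fagus,(Prionailurus,Oryzias)),Picea).
The smallest clade enclosing all 3 is (((Fagus,(Prionailurus,Oryzias)),Picea),((Oryza,Bufo),(Capsella,Castanea))); the answer is its 8 terminal taxa in alphabetical order.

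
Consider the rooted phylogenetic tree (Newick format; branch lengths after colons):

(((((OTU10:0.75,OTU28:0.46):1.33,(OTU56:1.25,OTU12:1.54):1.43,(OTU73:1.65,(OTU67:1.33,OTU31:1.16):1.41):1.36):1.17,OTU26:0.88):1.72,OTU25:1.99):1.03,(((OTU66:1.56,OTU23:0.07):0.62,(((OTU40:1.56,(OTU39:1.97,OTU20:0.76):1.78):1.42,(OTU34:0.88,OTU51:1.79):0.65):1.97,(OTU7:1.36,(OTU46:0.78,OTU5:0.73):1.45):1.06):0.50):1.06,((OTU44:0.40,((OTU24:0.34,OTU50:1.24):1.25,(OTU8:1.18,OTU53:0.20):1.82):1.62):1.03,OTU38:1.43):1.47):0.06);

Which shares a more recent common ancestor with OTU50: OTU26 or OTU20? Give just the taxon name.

OTU20

The MRCA of OTU50 and OTU20 subtends (((OTU66,OTU23),(((OTU40,(OTU39,OTU20)),(OTU34,OTU51)),(OTU7,(OTU46,OTU5)))),((OTU44,((OTU24,OTU50),(OTU8,OTU53))),OTU38)) (16 taxa).
The MRCA of OTU50 and OTU26 is the root, subtending the entire tree (25 taxa).
The first is nested inside the second, so OTU50 shares a more recent common ancestor with OTU20.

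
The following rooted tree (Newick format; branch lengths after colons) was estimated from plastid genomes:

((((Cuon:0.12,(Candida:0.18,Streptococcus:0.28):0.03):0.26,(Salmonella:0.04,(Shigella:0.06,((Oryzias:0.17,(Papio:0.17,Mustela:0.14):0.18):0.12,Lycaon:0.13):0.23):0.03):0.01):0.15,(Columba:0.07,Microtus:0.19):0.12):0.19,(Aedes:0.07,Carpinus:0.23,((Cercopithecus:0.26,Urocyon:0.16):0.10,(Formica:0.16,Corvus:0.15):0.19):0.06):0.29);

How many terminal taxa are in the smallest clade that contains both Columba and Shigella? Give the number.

The MRCA of Columba and Shigella is the node subtending (((Cuon,(Candida,Streptococcus)),(Salmonella,(Shigella,((Oryzias,(Papio,Mustela)),Lycaon)))),(Columba,Microtus)).
That clade contains 11 terminal taxa: Candida, Columba, Cuon, Lycaon, Microtus, Mustela, Oryzias, Papio, Salmonella, Shigella, Streptococcus.

11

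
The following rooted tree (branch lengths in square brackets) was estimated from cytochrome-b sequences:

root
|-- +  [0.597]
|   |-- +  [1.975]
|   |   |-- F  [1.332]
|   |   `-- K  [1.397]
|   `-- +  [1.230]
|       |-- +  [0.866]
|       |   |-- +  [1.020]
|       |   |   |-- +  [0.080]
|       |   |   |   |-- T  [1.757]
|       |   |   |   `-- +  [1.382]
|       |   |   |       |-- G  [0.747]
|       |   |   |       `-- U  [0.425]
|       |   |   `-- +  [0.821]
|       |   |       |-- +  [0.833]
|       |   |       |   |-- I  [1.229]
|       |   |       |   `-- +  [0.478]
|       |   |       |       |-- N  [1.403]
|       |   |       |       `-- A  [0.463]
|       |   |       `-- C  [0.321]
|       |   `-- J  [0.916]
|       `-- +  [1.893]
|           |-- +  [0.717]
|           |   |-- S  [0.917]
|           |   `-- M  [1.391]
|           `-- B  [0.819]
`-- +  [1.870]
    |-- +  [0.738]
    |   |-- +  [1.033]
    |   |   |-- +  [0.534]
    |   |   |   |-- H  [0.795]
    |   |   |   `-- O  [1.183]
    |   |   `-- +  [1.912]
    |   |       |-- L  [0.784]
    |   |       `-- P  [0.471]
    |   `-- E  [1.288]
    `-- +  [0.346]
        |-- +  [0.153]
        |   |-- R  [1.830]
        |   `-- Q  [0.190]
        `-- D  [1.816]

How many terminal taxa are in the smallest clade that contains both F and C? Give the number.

13

The MRCA of F and C is the node subtending ((F,K),((((T,(G,U)),((I,(N,A)),C)),J),((S,M),B))).
That clade contains 13 terminal taxa: A, B, C, F, G, I, J, K, M, N, S, T, U.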